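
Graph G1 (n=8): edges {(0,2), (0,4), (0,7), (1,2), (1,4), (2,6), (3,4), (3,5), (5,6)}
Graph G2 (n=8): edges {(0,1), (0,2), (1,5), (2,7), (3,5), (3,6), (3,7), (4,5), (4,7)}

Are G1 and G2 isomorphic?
Yes, isomorphic

The graphs are isomorphic.
One valid mapping φ: V(G1) → V(G2): 0→3, 1→4, 2→7, 3→1, 4→5, 5→0, 6→2, 7→6

Verify φ preserves adjacency — for each edge of G1, its image is an edge of G2:
  (0,2) → (φ(0),φ(2)) = (3,7) ∈ E(G2) ✓
  (0,4) → (φ(0),φ(4)) = (3,5) ∈ E(G2) ✓
  (0,7) → (φ(0),φ(7)) = (3,6) ∈ E(G2) ✓
  (1,2) → (φ(1),φ(2)) = (4,7) ∈ E(G2) ✓
  (1,4) → (φ(1),φ(4)) = (4,5) ∈ E(G2) ✓
  (2,6) → (φ(2),φ(6)) = (2,7) ∈ E(G2) ✓
  (3,4) → (φ(3),φ(4)) = (1,5) ∈ E(G2) ✓
  (3,5) → (φ(3),φ(5)) = (0,1) ∈ E(G2) ✓
  (5,6) → (φ(5),φ(6)) = (0,2) ∈ E(G2) ✓
All 9 edges of G1 map to edges of G2, and |E(G1)| = |E(G2)| = 9, so φ is a bijection on edges as well as vertices. Hence G1 ≅ G2.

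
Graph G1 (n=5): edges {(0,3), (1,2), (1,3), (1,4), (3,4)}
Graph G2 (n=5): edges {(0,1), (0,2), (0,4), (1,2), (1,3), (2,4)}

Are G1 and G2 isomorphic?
No, not isomorphic

The graphs are NOT isomorphic.

Counting triangles (3-cliques): G1 has 1, G2 has 2.
Triangle count is an isomorphism invariant, so differing triangle counts rule out isomorphism.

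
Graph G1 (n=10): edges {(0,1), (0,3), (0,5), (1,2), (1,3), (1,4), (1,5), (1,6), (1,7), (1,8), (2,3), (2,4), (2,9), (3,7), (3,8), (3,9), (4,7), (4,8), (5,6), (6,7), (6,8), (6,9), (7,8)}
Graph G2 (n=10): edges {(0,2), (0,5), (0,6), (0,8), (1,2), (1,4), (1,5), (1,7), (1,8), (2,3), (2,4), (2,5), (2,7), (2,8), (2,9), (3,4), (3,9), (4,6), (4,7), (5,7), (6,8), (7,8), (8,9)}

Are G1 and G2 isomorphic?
Yes, isomorphic

The graphs are isomorphic.
One valid mapping φ: V(G1) → V(G2): 0→9, 1→2, 2→0, 3→8, 4→5, 5→3, 6→4, 7→7, 8→1, 9→6

Verify φ preserves adjacency — for each edge of G1, its image is an edge of G2:
  (0,1) → (φ(0),φ(1)) = (2,9) ∈ E(G2) ✓
  (0,3) → (φ(0),φ(3)) = (8,9) ∈ E(G2) ✓
  (0,5) → (φ(0),φ(5)) = (3,9) ∈ E(G2) ✓
  (1,2) → (φ(1),φ(2)) = (0,2) ∈ E(G2) ✓
  (1,3) → (φ(1),φ(3)) = (2,8) ∈ E(G2) ✓
  (1,4) → (φ(1),φ(4)) = (2,5) ∈ E(G2) ✓
  (1,5) → (φ(1),φ(5)) = (2,3) ∈ E(G2) ✓
  (1,6) → (φ(1),φ(6)) = (2,4) ∈ E(G2) ✓
  (1,7) → (φ(1),φ(7)) = (2,7) ∈ E(G2) ✓
  (1,8) → (φ(1),φ(8)) = (1,2) ∈ E(G2) ✓
  (2,3) → (φ(2),φ(3)) = (0,8) ∈ E(G2) ✓
  (2,4) → (φ(2),φ(4)) = (0,5) ∈ E(G2) ✓
  (2,9) → (φ(2),φ(9)) = (0,6) ∈ E(G2) ✓
  (3,7) → (φ(3),φ(7)) = (7,8) ∈ E(G2) ✓
  (3,8) → (φ(3),φ(8)) = (1,8) ∈ E(G2) ✓
  (3,9) → (φ(3),φ(9)) = (6,8) ∈ E(G2) ✓
  (4,7) → (φ(4),φ(7)) = (5,7) ∈ E(G2) ✓
  (4,8) → (φ(4),φ(8)) = (1,5) ∈ E(G2) ✓
  (5,6) → (φ(5),φ(6)) = (3,4) ∈ E(G2) ✓
  (6,7) → (φ(6),φ(7)) = (4,7) ∈ E(G2) ✓
  (6,8) → (φ(6),φ(8)) = (1,4) ∈ E(G2) ✓
  (6,9) → (φ(6),φ(9)) = (4,6) ∈ E(G2) ✓
  (7,8) → (φ(7),φ(8)) = (1,7) ∈ E(G2) ✓
All 23 edges of G1 map to edges of G2, and |E(G1)| = |E(G2)| = 23, so φ is a bijection on edges as well as vertices. Hence G1 ≅ G2.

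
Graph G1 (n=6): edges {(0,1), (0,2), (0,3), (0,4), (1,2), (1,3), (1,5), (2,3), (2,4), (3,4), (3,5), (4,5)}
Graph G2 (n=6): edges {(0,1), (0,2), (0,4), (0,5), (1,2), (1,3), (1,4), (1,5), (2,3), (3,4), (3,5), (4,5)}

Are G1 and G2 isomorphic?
Yes, isomorphic

The graphs are isomorphic.
One valid mapping φ: V(G1) → V(G2): 0→4, 1→0, 2→5, 3→1, 4→3, 5→2

Verify φ preserves adjacency — for each edge of G1, its image is an edge of G2:
  (0,1) → (φ(0),φ(1)) = (0,4) ∈ E(G2) ✓
  (0,2) → (φ(0),φ(2)) = (4,5) ∈ E(G2) ✓
  (0,3) → (φ(0),φ(3)) = (1,4) ∈ E(G2) ✓
  (0,4) → (φ(0),φ(4)) = (3,4) ∈ E(G2) ✓
  (1,2) → (φ(1),φ(2)) = (0,5) ∈ E(G2) ✓
  (1,3) → (φ(1),φ(3)) = (0,1) ∈ E(G2) ✓
  (1,5) → (φ(1),φ(5)) = (0,2) ∈ E(G2) ✓
  (2,3) → (φ(2),φ(3)) = (1,5) ∈ E(G2) ✓
  (2,4) → (φ(2),φ(4)) = (3,5) ∈ E(G2) ✓
  (3,4) → (φ(3),φ(4)) = (1,3) ∈ E(G2) ✓
  (3,5) → (φ(3),φ(5)) = (1,2) ∈ E(G2) ✓
  (4,5) → (φ(4),φ(5)) = (2,3) ∈ E(G2) ✓
All 12 edges of G1 map to edges of G2, and |E(G1)| = |E(G2)| = 12, so φ is a bijection on edges as well as vertices. Hence G1 ≅ G2.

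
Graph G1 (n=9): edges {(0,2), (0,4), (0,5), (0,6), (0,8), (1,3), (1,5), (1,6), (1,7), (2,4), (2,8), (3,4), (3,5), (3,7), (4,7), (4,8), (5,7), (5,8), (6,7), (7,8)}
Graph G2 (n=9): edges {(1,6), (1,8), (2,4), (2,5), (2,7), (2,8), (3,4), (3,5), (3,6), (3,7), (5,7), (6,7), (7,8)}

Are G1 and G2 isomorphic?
No, not isomorphic

The graphs are NOT isomorphic.

Connected components of G1: 1 component(s) with vertex sets [[0, 1, 2, 3, 4, 5, 6, 7, 8]], sizes [9].
Connected components of G2: 2 component(s) with vertex sets [[0], [1, 2, 3, 4, 5, 6, 7, 8]], sizes [1, 8].
The number of connected components (and the multiset of component sizes) is an isomorphism invariant — an isomorphism maps each component of G1 bijectively onto a component of G2. Since G1 has 1 component(s) and G2 has 2, they cannot be isomorphic.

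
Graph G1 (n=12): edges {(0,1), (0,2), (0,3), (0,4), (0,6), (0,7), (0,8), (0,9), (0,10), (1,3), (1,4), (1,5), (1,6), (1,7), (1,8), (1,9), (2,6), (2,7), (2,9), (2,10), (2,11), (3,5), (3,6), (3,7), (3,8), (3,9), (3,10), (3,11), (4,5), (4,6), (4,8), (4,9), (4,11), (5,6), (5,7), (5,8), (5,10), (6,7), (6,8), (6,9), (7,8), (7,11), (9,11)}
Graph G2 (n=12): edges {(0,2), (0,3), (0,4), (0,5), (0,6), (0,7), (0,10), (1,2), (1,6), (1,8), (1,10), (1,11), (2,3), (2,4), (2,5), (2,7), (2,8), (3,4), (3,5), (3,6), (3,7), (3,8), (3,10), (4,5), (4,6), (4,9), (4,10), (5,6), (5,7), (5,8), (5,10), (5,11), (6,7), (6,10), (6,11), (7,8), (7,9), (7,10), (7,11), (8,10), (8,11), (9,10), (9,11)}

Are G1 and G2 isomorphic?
Yes, isomorphic

The graphs are isomorphic.
One valid mapping φ: V(G1) → V(G2): 0→7, 1→3, 2→11, 3→10, 4→2, 5→4, 6→5, 7→6, 8→0, 9→8, 10→9, 11→1

Verify φ preserves adjacency — for each edge of G1, its image is an edge of G2:
  (0,1) → (φ(0),φ(1)) = (3,7) ∈ E(G2) ✓
  (0,2) → (φ(0),φ(2)) = (7,11) ∈ E(G2) ✓
  (0,3) → (φ(0),φ(3)) = (7,10) ∈ E(G2) ✓
  (0,4) → (φ(0),φ(4)) = (2,7) ∈ E(G2) ✓
  (0,6) → (φ(0),φ(6)) = (5,7) ∈ E(G2) ✓
  (0,7) → (φ(0),φ(7)) = (6,7) ∈ E(G2) ✓
  (0,8) → (φ(0),φ(8)) = (0,7) ∈ E(G2) ✓
  (0,9) → (φ(0),φ(9)) = (7,8) ∈ E(G2) ✓
  (0,10) → (φ(0),φ(10)) = (7,9) ∈ E(G2) ✓
  (1,3) → (φ(1),φ(3)) = (3,10) ∈ E(G2) ✓
  (1,4) → (φ(1),φ(4)) = (2,3) ∈ E(G2) ✓
  (1,5) → (φ(1),φ(5)) = (3,4) ∈ E(G2) ✓
  (1,6) → (φ(1),φ(6)) = (3,5) ∈ E(G2) ✓
  (1,7) → (φ(1),φ(7)) = (3,6) ∈ E(G2) ✓
  (1,8) → (φ(1),φ(8)) = (0,3) ∈ E(G2) ✓
  (1,9) → (φ(1),φ(9)) = (3,8) ∈ E(G2) ✓
  (2,6) → (φ(2),φ(6)) = (5,11) ∈ E(G2) ✓
  (2,7) → (φ(2),φ(7)) = (6,11) ∈ E(G2) ✓
  (2,9) → (φ(2),φ(9)) = (8,11) ∈ E(G2) ✓
  (2,10) → (φ(2),φ(10)) = (9,11) ∈ E(G2) ✓
  (2,11) → (φ(2),φ(11)) = (1,11) ∈ E(G2) ✓
  (3,5) → (φ(3),φ(5)) = (4,10) ∈ E(G2) ✓
  (3,6) → (φ(3),φ(6)) = (5,10) ∈ E(G2) ✓
  (3,7) → (φ(3),φ(7)) = (6,10) ∈ E(G2) ✓
  (3,8) → (φ(3),φ(8)) = (0,10) ∈ E(G2) ✓
  (3,9) → (φ(3),φ(9)) = (8,10) ∈ E(G2) ✓
  (3,10) → (φ(3),φ(10)) = (9,10) ∈ E(G2) ✓
  (3,11) → (φ(3),φ(11)) = (1,10) ∈ E(G2) ✓
  (4,5) → (φ(4),φ(5)) = (2,4) ∈ E(G2) ✓
  (4,6) → (φ(4),φ(6)) = (2,5) ∈ E(G2) ✓
  (4,8) → (φ(4),φ(8)) = (0,2) ∈ E(G2) ✓
  (4,9) → (φ(4),φ(9)) = (2,8) ∈ E(G2) ✓
  (4,11) → (φ(4),φ(11)) = (1,2) ∈ E(G2) ✓
  (5,6) → (φ(5),φ(6)) = (4,5) ∈ E(G2) ✓
  (5,7) → (φ(5),φ(7)) = (4,6) ∈ E(G2) ✓
  (5,8) → (φ(5),φ(8)) = (0,4) ∈ E(G2) ✓
  (5,10) → (φ(5),φ(10)) = (4,9) ∈ E(G2) ✓
  (6,7) → (φ(6),φ(7)) = (5,6) ∈ E(G2) ✓
  (6,8) → (φ(6),φ(8)) = (0,5) ∈ E(G2) ✓
  (6,9) → (φ(6),φ(9)) = (5,8) ∈ E(G2) ✓
  (7,8) → (φ(7),φ(8)) = (0,6) ∈ E(G2) ✓
  (7,11) → (φ(7),φ(11)) = (1,6) ∈ E(G2) ✓
  (9,11) → (φ(9),φ(11)) = (1,8) ∈ E(G2) ✓
All 43 edges of G1 map to edges of G2, and |E(G1)| = |E(G2)| = 43, so φ is a bijection on edges as well as vertices. Hence G1 ≅ G2.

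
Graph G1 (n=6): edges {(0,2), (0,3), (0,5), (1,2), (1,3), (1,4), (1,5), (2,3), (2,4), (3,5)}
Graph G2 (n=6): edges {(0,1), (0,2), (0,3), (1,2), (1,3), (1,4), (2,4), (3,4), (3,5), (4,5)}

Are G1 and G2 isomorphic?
Yes, isomorphic

The graphs are isomorphic.
One valid mapping φ: V(G1) → V(G2): 0→2, 1→3, 2→4, 3→1, 4→5, 5→0

Verify φ preserves adjacency — for each edge of G1, its image is an edge of G2:
  (0,2) → (φ(0),φ(2)) = (2,4) ∈ E(G2) ✓
  (0,3) → (φ(0),φ(3)) = (1,2) ∈ E(G2) ✓
  (0,5) → (φ(0),φ(5)) = (0,2) ∈ E(G2) ✓
  (1,2) → (φ(1),φ(2)) = (3,4) ∈ E(G2) ✓
  (1,3) → (φ(1),φ(3)) = (1,3) ∈ E(G2) ✓
  (1,4) → (φ(1),φ(4)) = (3,5) ∈ E(G2) ✓
  (1,5) → (φ(1),φ(5)) = (0,3) ∈ E(G2) ✓
  (2,3) → (φ(2),φ(3)) = (1,4) ∈ E(G2) ✓
  (2,4) → (φ(2),φ(4)) = (4,5) ∈ E(G2) ✓
  (3,5) → (φ(3),φ(5)) = (0,1) ∈ E(G2) ✓
All 10 edges of G1 map to edges of G2, and |E(G1)| = |E(G2)| = 10, so φ is a bijection on edges as well as vertices. Hence G1 ≅ G2.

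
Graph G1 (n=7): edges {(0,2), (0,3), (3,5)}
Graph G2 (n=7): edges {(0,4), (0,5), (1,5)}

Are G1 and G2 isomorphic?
Yes, isomorphic

The graphs are isomorphic.
One valid mapping φ: V(G1) → V(G2): 0→0, 1→6, 2→4, 3→5, 4→2, 5→1, 6→3

Verify φ preserves adjacency — for each edge of G1, its image is an edge of G2:
  (0,2) → (φ(0),φ(2)) = (0,4) ∈ E(G2) ✓
  (0,3) → (φ(0),φ(3)) = (0,5) ∈ E(G2) ✓
  (3,5) → (φ(3),φ(5)) = (1,5) ∈ E(G2) ✓
All 3 edges of G1 map to edges of G2, and |E(G1)| = |E(G2)| = 3, so φ is a bijection on edges as well as vertices. Hence G1 ≅ G2.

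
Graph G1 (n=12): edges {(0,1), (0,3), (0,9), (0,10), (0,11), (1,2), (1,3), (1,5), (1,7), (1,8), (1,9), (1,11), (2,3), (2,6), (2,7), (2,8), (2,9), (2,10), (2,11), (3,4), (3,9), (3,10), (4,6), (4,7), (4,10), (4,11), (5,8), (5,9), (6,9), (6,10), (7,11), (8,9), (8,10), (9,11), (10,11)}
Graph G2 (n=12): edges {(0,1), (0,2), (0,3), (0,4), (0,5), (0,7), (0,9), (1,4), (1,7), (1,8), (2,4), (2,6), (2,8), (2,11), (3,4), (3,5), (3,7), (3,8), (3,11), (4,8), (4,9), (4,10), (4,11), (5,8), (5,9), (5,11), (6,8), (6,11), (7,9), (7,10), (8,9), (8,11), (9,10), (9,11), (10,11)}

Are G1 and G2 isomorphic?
Yes, isomorphic

The graphs are isomorphic.
One valid mapping φ: V(G1) → V(G2): 0→5, 1→11, 2→4, 3→3, 4→7, 5→6, 6→1, 7→10, 8→2, 9→8, 10→0, 11→9

Verify φ preserves adjacency — for each edge of G1, its image is an edge of G2:
  (0,1) → (φ(0),φ(1)) = (5,11) ∈ E(G2) ✓
  (0,3) → (φ(0),φ(3)) = (3,5) ∈ E(G2) ✓
  (0,9) → (φ(0),φ(9)) = (5,8) ∈ E(G2) ✓
  (0,10) → (φ(0),φ(10)) = (0,5) ∈ E(G2) ✓
  (0,11) → (φ(0),φ(11)) = (5,9) ∈ E(G2) ✓
  (1,2) → (φ(1),φ(2)) = (4,11) ∈ E(G2) ✓
  (1,3) → (φ(1),φ(3)) = (3,11) ∈ E(G2) ✓
  (1,5) → (φ(1),φ(5)) = (6,11) ∈ E(G2) ✓
  (1,7) → (φ(1),φ(7)) = (10,11) ∈ E(G2) ✓
  (1,8) → (φ(1),φ(8)) = (2,11) ∈ E(G2) ✓
  (1,9) → (φ(1),φ(9)) = (8,11) ∈ E(G2) ✓
  (1,11) → (φ(1),φ(11)) = (9,11) ∈ E(G2) ✓
  (2,3) → (φ(2),φ(3)) = (3,4) ∈ E(G2) ✓
  (2,6) → (φ(2),φ(6)) = (1,4) ∈ E(G2) ✓
  (2,7) → (φ(2),φ(7)) = (4,10) ∈ E(G2) ✓
  (2,8) → (φ(2),φ(8)) = (2,4) ∈ E(G2) ✓
  (2,9) → (φ(2),φ(9)) = (4,8) ∈ E(G2) ✓
  (2,10) → (φ(2),φ(10)) = (0,4) ∈ E(G2) ✓
  (2,11) → (φ(2),φ(11)) = (4,9) ∈ E(G2) ✓
  (3,4) → (φ(3),φ(4)) = (3,7) ∈ E(G2) ✓
  (3,9) → (φ(3),φ(9)) = (3,8) ∈ E(G2) ✓
  (3,10) → (φ(3),φ(10)) = (0,3) ∈ E(G2) ✓
  (4,6) → (φ(4),φ(6)) = (1,7) ∈ E(G2) ✓
  (4,7) → (φ(4),φ(7)) = (7,10) ∈ E(G2) ✓
  (4,10) → (φ(4),φ(10)) = (0,7) ∈ E(G2) ✓
  (4,11) → (φ(4),φ(11)) = (7,9) ∈ E(G2) ✓
  (5,8) → (φ(5),φ(8)) = (2,6) ∈ E(G2) ✓
  (5,9) → (φ(5),φ(9)) = (6,8) ∈ E(G2) ✓
  (6,9) → (φ(6),φ(9)) = (1,8) ∈ E(G2) ✓
  (6,10) → (φ(6),φ(10)) = (0,1) ∈ E(G2) ✓
  (7,11) → (φ(7),φ(11)) = (9,10) ∈ E(G2) ✓
  (8,9) → (φ(8),φ(9)) = (2,8) ∈ E(G2) ✓
  (8,10) → (φ(8),φ(10)) = (0,2) ∈ E(G2) ✓
  (9,11) → (φ(9),φ(11)) = (8,9) ∈ E(G2) ✓
  (10,11) → (φ(10),φ(11)) = (0,9) ∈ E(G2) ✓
All 35 edges of G1 map to edges of G2, and |E(G1)| = |E(G2)| = 35, so φ is a bijection on edges as well as vertices. Hence G1 ≅ G2.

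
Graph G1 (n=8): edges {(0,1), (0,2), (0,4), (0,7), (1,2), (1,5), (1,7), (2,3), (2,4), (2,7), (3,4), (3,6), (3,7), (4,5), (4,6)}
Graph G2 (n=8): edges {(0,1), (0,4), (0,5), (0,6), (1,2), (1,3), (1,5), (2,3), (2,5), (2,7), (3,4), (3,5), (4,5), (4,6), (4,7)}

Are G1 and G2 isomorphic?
Yes, isomorphic

The graphs are isomorphic.
One valid mapping φ: V(G1) → V(G2): 0→3, 1→2, 2→5, 3→0, 4→4, 5→7, 6→6, 7→1

Verify φ preserves adjacency — for each edge of G1, its image is an edge of G2:
  (0,1) → (φ(0),φ(1)) = (2,3) ∈ E(G2) ✓
  (0,2) → (φ(0),φ(2)) = (3,5) ∈ E(G2) ✓
  (0,4) → (φ(0),φ(4)) = (3,4) ∈ E(G2) ✓
  (0,7) → (φ(0),φ(7)) = (1,3) ∈ E(G2) ✓
  (1,2) → (φ(1),φ(2)) = (2,5) ∈ E(G2) ✓
  (1,5) → (φ(1),φ(5)) = (2,7) ∈ E(G2) ✓
  (1,7) → (φ(1),φ(7)) = (1,2) ∈ E(G2) ✓
  (2,3) → (φ(2),φ(3)) = (0,5) ∈ E(G2) ✓
  (2,4) → (φ(2),φ(4)) = (4,5) ∈ E(G2) ✓
  (2,7) → (φ(2),φ(7)) = (1,5) ∈ E(G2) ✓
  (3,4) → (φ(3),φ(4)) = (0,4) ∈ E(G2) ✓
  (3,6) → (φ(3),φ(6)) = (0,6) ∈ E(G2) ✓
  (3,7) → (φ(3),φ(7)) = (0,1) ∈ E(G2) ✓
  (4,5) → (φ(4),φ(5)) = (4,7) ∈ E(G2) ✓
  (4,6) → (φ(4),φ(6)) = (4,6) ∈ E(G2) ✓
All 15 edges of G1 map to edges of G2, and |E(G1)| = |E(G2)| = 15, so φ is a bijection on edges as well as vertices. Hence G1 ≅ G2.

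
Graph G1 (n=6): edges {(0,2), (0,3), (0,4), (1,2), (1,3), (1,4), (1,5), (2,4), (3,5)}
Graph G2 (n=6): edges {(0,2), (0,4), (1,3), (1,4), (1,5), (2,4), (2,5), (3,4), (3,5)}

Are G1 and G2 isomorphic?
Yes, isomorphic

The graphs are isomorphic.
One valid mapping φ: V(G1) → V(G2): 0→5, 1→4, 2→1, 3→2, 4→3, 5→0

Verify φ preserves adjacency — for each edge of G1, its image is an edge of G2:
  (0,2) → (φ(0),φ(2)) = (1,5) ∈ E(G2) ✓
  (0,3) → (φ(0),φ(3)) = (2,5) ∈ E(G2) ✓
  (0,4) → (φ(0),φ(4)) = (3,5) ∈ E(G2) ✓
  (1,2) → (φ(1),φ(2)) = (1,4) ∈ E(G2) ✓
  (1,3) → (φ(1),φ(3)) = (2,4) ∈ E(G2) ✓
  (1,4) → (φ(1),φ(4)) = (3,4) ∈ E(G2) ✓
  (1,5) → (φ(1),φ(5)) = (0,4) ∈ E(G2) ✓
  (2,4) → (φ(2),φ(4)) = (1,3) ∈ E(G2) ✓
  (3,5) → (φ(3),φ(5)) = (0,2) ∈ E(G2) ✓
All 9 edges of G1 map to edges of G2, and |E(G1)| = |E(G2)| = 9, so φ is a bijection on edges as well as vertices. Hence G1 ≅ G2.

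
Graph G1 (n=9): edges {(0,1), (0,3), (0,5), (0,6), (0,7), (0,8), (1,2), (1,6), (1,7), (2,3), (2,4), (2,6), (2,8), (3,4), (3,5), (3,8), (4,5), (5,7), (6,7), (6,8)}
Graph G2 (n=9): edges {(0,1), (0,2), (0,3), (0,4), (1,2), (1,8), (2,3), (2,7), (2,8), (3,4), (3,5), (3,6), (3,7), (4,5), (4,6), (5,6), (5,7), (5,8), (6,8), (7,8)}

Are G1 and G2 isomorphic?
Yes, isomorphic

The graphs are isomorphic.
One valid mapping φ: V(G1) → V(G2): 0→3, 1→6, 2→8, 3→2, 4→1, 5→0, 6→5, 7→4, 8→7

Verify φ preserves adjacency — for each edge of G1, its image is an edge of G2:
  (0,1) → (φ(0),φ(1)) = (3,6) ∈ E(G2) ✓
  (0,3) → (φ(0),φ(3)) = (2,3) ∈ E(G2) ✓
  (0,5) → (φ(0),φ(5)) = (0,3) ∈ E(G2) ✓
  (0,6) → (φ(0),φ(6)) = (3,5) ∈ E(G2) ✓
  (0,7) → (φ(0),φ(7)) = (3,4) ∈ E(G2) ✓
  (0,8) → (φ(0),φ(8)) = (3,7) ∈ E(G2) ✓
  (1,2) → (φ(1),φ(2)) = (6,8) ∈ E(G2) ✓
  (1,6) → (φ(1),φ(6)) = (5,6) ∈ E(G2) ✓
  (1,7) → (φ(1),φ(7)) = (4,6) ∈ E(G2) ✓
  (2,3) → (φ(2),φ(3)) = (2,8) ∈ E(G2) ✓
  (2,4) → (φ(2),φ(4)) = (1,8) ∈ E(G2) ✓
  (2,6) → (φ(2),φ(6)) = (5,8) ∈ E(G2) ✓
  (2,8) → (φ(2),φ(8)) = (7,8) ∈ E(G2) ✓
  (3,4) → (φ(3),φ(4)) = (1,2) ∈ E(G2) ✓
  (3,5) → (φ(3),φ(5)) = (0,2) ∈ E(G2) ✓
  (3,8) → (φ(3),φ(8)) = (2,7) ∈ E(G2) ✓
  (4,5) → (φ(4),φ(5)) = (0,1) ∈ E(G2) ✓
  (5,7) → (φ(5),φ(7)) = (0,4) ∈ E(G2) ✓
  (6,7) → (φ(6),φ(7)) = (4,5) ∈ E(G2) ✓
  (6,8) → (φ(6),φ(8)) = (5,7) ∈ E(G2) ✓
All 20 edges of G1 map to edges of G2, and |E(G1)| = |E(G2)| = 20, so φ is a bijection on edges as well as vertices. Hence G1 ≅ G2.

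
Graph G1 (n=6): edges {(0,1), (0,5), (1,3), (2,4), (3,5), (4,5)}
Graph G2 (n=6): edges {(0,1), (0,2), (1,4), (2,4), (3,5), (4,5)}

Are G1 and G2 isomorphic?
Yes, isomorphic

The graphs are isomorphic.
One valid mapping φ: V(G1) → V(G2): 0→2, 1→0, 2→3, 3→1, 4→5, 5→4

Verify φ preserves adjacency — for each edge of G1, its image is an edge of G2:
  (0,1) → (φ(0),φ(1)) = (0,2) ∈ E(G2) ✓
  (0,5) → (φ(0),φ(5)) = (2,4) ∈ E(G2) ✓
  (1,3) → (φ(1),φ(3)) = (0,1) ∈ E(G2) ✓
  (2,4) → (φ(2),φ(4)) = (3,5) ∈ E(G2) ✓
  (3,5) → (φ(3),φ(5)) = (1,4) ∈ E(G2) ✓
  (4,5) → (φ(4),φ(5)) = (4,5) ∈ E(G2) ✓
All 6 edges of G1 map to edges of G2, and |E(G1)| = |E(G2)| = 6, so φ is a bijection on edges as well as vertices. Hence G1 ≅ G2.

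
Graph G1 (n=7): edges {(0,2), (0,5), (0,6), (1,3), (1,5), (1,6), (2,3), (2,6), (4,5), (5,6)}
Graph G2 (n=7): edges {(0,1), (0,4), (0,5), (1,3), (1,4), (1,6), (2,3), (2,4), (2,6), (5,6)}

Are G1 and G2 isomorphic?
No, not isomorphic

The graphs are NOT isomorphic.

Counting triangles (3-cliques): G1 has 3, G2 has 1.
Triangle count is an isomorphism invariant, so differing triangle counts rule out isomorphism.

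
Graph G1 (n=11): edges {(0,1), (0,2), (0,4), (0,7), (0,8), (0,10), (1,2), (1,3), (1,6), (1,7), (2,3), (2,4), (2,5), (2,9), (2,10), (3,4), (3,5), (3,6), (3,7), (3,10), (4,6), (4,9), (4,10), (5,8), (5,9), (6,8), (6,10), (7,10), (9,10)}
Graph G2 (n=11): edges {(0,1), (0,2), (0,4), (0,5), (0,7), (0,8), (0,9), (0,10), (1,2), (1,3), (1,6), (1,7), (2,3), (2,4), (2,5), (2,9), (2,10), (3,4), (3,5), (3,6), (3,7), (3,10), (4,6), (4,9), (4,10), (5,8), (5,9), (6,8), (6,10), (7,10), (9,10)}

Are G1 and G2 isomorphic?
No, not isomorphic

The graphs are NOT isomorphic.

Counting edges: G1 has 29 edge(s); G2 has 31 edge(s).
Edge count is an isomorphism invariant (a bijection on vertices induces a bijection on edges), so differing edge counts rule out isomorphism.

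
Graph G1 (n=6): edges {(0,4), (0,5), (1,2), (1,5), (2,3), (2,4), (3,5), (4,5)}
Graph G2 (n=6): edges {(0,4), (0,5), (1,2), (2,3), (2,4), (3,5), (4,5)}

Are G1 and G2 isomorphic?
No, not isomorphic

The graphs are NOT isomorphic.

Counting edges: G1 has 8 edge(s); G2 has 7 edge(s).
Edge count is an isomorphism invariant (a bijection on vertices induces a bijection on edges), so differing edge counts rule out isomorphism.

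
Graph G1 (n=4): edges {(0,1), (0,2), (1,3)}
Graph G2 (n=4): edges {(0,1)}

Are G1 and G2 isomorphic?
No, not isomorphic

The graphs are NOT isomorphic.

Counting edges: G1 has 3 edge(s); G2 has 1 edge(s).
Edge count is an isomorphism invariant (a bijection on vertices induces a bijection on edges), so differing edge counts rule out isomorphism.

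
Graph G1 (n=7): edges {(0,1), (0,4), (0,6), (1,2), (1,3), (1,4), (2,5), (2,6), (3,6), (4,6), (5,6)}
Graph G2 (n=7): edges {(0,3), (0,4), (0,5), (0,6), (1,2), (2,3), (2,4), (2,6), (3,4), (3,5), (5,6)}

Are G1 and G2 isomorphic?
No, not isomorphic

The graphs are NOT isomorphic.

Counting triangles (3-cliques): G1 has 3, G2 has 4.
Triangle count is an isomorphism invariant, so differing triangle counts rule out isomorphism.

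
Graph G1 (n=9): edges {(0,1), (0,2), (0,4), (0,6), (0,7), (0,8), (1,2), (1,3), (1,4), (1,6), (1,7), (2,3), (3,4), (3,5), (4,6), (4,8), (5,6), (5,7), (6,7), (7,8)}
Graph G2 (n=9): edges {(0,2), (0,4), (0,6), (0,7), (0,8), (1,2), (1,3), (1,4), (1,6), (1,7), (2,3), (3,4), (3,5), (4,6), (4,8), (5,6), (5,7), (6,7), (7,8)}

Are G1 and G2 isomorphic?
No, not isomorphic

The graphs are NOT isomorphic.

Counting edges: G1 has 20 edge(s); G2 has 19 edge(s).
Edge count is an isomorphism invariant (a bijection on vertices induces a bijection on edges), so differing edge counts rule out isomorphism.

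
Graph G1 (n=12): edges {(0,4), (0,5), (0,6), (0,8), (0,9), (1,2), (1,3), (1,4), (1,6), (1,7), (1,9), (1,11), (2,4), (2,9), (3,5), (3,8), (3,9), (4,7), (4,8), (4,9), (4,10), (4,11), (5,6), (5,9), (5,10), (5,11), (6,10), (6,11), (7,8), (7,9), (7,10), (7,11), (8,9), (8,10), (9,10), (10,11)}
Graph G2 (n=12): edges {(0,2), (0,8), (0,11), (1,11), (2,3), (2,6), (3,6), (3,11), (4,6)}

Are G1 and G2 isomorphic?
No, not isomorphic

The graphs are NOT isomorphic.

Connected components of G1: 1 component(s) with vertex sets [[0, 1, 2, 3, 4, 5, 6, 7, 8, 9, 10, 11]], sizes [12].
Connected components of G2: 5 component(s) with vertex sets [[5], [7], [9], [10], [0, 1, 2, 3, 4, 6, 8, 11]], sizes [1, 1, 1, 1, 8].
The number of connected components (and the multiset of component sizes) is an isomorphism invariant — an isomorphism maps each component of G1 bijectively onto a component of G2. Since G1 has 1 component(s) and G2 has 5, they cannot be isomorphic.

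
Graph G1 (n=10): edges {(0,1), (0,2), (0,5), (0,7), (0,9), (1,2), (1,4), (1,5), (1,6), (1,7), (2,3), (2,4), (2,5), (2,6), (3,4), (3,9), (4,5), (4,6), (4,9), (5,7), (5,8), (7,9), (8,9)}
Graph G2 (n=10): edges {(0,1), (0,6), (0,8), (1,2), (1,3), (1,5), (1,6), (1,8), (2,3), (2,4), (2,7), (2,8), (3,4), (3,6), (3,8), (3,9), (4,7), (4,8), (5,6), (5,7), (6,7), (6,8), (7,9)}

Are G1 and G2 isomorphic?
Yes, isomorphic

The graphs are isomorphic.
One valid mapping φ: V(G1) → V(G2): 0→2, 1→8, 2→1, 3→5, 4→6, 5→3, 6→0, 7→4, 8→9, 9→7

Verify φ preserves adjacency — for each edge of G1, its image is an edge of G2:
  (0,1) → (φ(0),φ(1)) = (2,8) ∈ E(G2) ✓
  (0,2) → (φ(0),φ(2)) = (1,2) ∈ E(G2) ✓
  (0,5) → (φ(0),φ(5)) = (2,3) ∈ E(G2) ✓
  (0,7) → (φ(0),φ(7)) = (2,4) ∈ E(G2) ✓
  (0,9) → (φ(0),φ(9)) = (2,7) ∈ E(G2) ✓
  (1,2) → (φ(1),φ(2)) = (1,8) ∈ E(G2) ✓
  (1,4) → (φ(1),φ(4)) = (6,8) ∈ E(G2) ✓
  (1,5) → (φ(1),φ(5)) = (3,8) ∈ E(G2) ✓
  (1,6) → (φ(1),φ(6)) = (0,8) ∈ E(G2) ✓
  (1,7) → (φ(1),φ(7)) = (4,8) ∈ E(G2) ✓
  (2,3) → (φ(2),φ(3)) = (1,5) ∈ E(G2) ✓
  (2,4) → (φ(2),φ(4)) = (1,6) ∈ E(G2) ✓
  (2,5) → (φ(2),φ(5)) = (1,3) ∈ E(G2) ✓
  (2,6) → (φ(2),φ(6)) = (0,1) ∈ E(G2) ✓
  (3,4) → (φ(3),φ(4)) = (5,6) ∈ E(G2) ✓
  (3,9) → (φ(3),φ(9)) = (5,7) ∈ E(G2) ✓
  (4,5) → (φ(4),φ(5)) = (3,6) ∈ E(G2) ✓
  (4,6) → (φ(4),φ(6)) = (0,6) ∈ E(G2) ✓
  (4,9) → (φ(4),φ(9)) = (6,7) ∈ E(G2) ✓
  (5,7) → (φ(5),φ(7)) = (3,4) ∈ E(G2) ✓
  (5,8) → (φ(5),φ(8)) = (3,9) ∈ E(G2) ✓
  (7,9) → (φ(7),φ(9)) = (4,7) ∈ E(G2) ✓
  (8,9) → (φ(8),φ(9)) = (7,9) ∈ E(G2) ✓
All 23 edges of G1 map to edges of G2, and |E(G1)| = |E(G2)| = 23, so φ is a bijection on edges as well as vertices. Hence G1 ≅ G2.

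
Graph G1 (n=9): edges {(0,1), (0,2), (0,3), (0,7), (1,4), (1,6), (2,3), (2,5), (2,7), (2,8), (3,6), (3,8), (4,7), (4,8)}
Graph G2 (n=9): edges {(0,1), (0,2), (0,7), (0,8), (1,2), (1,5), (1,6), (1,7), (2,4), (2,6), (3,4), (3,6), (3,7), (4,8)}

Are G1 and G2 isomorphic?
Yes, isomorphic

The graphs are isomorphic.
One valid mapping φ: V(G1) → V(G2): 0→2, 1→4, 2→1, 3→0, 4→3, 5→5, 6→8, 7→6, 8→7

Verify φ preserves adjacency — for each edge of G1, its image is an edge of G2:
  (0,1) → (φ(0),φ(1)) = (2,4) ∈ E(G2) ✓
  (0,2) → (φ(0),φ(2)) = (1,2) ∈ E(G2) ✓
  (0,3) → (φ(0),φ(3)) = (0,2) ∈ E(G2) ✓
  (0,7) → (φ(0),φ(7)) = (2,6) ∈ E(G2) ✓
  (1,4) → (φ(1),φ(4)) = (3,4) ∈ E(G2) ✓
  (1,6) → (φ(1),φ(6)) = (4,8) ∈ E(G2) ✓
  (2,3) → (φ(2),φ(3)) = (0,1) ∈ E(G2) ✓
  (2,5) → (φ(2),φ(5)) = (1,5) ∈ E(G2) ✓
  (2,7) → (φ(2),φ(7)) = (1,6) ∈ E(G2) ✓
  (2,8) → (φ(2),φ(8)) = (1,7) ∈ E(G2) ✓
  (3,6) → (φ(3),φ(6)) = (0,8) ∈ E(G2) ✓
  (3,8) → (φ(3),φ(8)) = (0,7) ∈ E(G2) ✓
  (4,7) → (φ(4),φ(7)) = (3,6) ∈ E(G2) ✓
  (4,8) → (φ(4),φ(8)) = (3,7) ∈ E(G2) ✓
All 14 edges of G1 map to edges of G2, and |E(G1)| = |E(G2)| = 14, so φ is a bijection on edges as well as vertices. Hence G1 ≅ G2.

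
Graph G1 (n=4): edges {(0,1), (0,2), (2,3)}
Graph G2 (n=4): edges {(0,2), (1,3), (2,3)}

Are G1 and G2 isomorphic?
Yes, isomorphic

The graphs are isomorphic.
One valid mapping φ: V(G1) → V(G2): 0→3, 1→1, 2→2, 3→0

Verify φ preserves adjacency — for each edge of G1, its image is an edge of G2:
  (0,1) → (φ(0),φ(1)) = (1,3) ∈ E(G2) ✓
  (0,2) → (φ(0),φ(2)) = (2,3) ∈ E(G2) ✓
  (2,3) → (φ(2),φ(3)) = (0,2) ∈ E(G2) ✓
All 3 edges of G1 map to edges of G2, and |E(G1)| = |E(G2)| = 3, so φ is a bijection on edges as well as vertices. Hence G1 ≅ G2.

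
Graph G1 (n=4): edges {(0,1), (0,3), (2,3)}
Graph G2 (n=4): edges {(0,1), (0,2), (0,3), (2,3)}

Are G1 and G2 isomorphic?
No, not isomorphic

The graphs are NOT isomorphic.

Counting triangles (3-cliques): G1 has 0, G2 has 1.
Triangle count is an isomorphism invariant, so differing triangle counts rule out isomorphism.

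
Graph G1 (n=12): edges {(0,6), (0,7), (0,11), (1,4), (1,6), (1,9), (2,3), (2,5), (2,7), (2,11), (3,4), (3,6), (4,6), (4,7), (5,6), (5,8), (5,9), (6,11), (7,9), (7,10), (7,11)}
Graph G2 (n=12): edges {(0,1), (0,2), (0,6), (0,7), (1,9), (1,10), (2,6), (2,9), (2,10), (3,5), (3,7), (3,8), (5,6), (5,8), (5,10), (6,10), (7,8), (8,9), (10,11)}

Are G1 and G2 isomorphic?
No, not isomorphic

The graphs are NOT isomorphic.

Connected components of G1: 1 component(s) with vertex sets [[0, 1, 2, 3, 4, 5, 6, 7, 8, 9, 10, 11]], sizes [12].
Connected components of G2: 2 component(s) with vertex sets [[4], [0, 1, 2, 3, 5, 6, 7, 8, 9, 10, 11]], sizes [1, 11].
The number of connected components (and the multiset of component sizes) is an isomorphism invariant — an isomorphism maps each component of G1 bijectively onto a component of G2. Since G1 has 1 component(s) and G2 has 2, they cannot be isomorphic.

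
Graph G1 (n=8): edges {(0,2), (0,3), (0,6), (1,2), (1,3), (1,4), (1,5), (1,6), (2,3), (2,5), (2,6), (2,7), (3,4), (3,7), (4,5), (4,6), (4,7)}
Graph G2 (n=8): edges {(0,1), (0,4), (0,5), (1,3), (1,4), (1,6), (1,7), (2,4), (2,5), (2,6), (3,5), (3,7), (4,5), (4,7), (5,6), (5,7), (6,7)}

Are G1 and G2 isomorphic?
Yes, isomorphic

The graphs are isomorphic.
One valid mapping φ: V(G1) → V(G2): 0→2, 1→7, 2→5, 3→4, 4→1, 5→3, 6→6, 7→0

Verify φ preserves adjacency — for each edge of G1, its image is an edge of G2:
  (0,2) → (φ(0),φ(2)) = (2,5) ∈ E(G2) ✓
  (0,3) → (φ(0),φ(3)) = (2,4) ∈ E(G2) ✓
  (0,6) → (φ(0),φ(6)) = (2,6) ∈ E(G2) ✓
  (1,2) → (φ(1),φ(2)) = (5,7) ∈ E(G2) ✓
  (1,3) → (φ(1),φ(3)) = (4,7) ∈ E(G2) ✓
  (1,4) → (φ(1),φ(4)) = (1,7) ∈ E(G2) ✓
  (1,5) → (φ(1),φ(5)) = (3,7) ∈ E(G2) ✓
  (1,6) → (φ(1),φ(6)) = (6,7) ∈ E(G2) ✓
  (2,3) → (φ(2),φ(3)) = (4,5) ∈ E(G2) ✓
  (2,5) → (φ(2),φ(5)) = (3,5) ∈ E(G2) ✓
  (2,6) → (φ(2),φ(6)) = (5,6) ∈ E(G2) ✓
  (2,7) → (φ(2),φ(7)) = (0,5) ∈ E(G2) ✓
  (3,4) → (φ(3),φ(4)) = (1,4) ∈ E(G2) ✓
  (3,7) → (φ(3),φ(7)) = (0,4) ∈ E(G2) ✓
  (4,5) → (φ(4),φ(5)) = (1,3) ∈ E(G2) ✓
  (4,6) → (φ(4),φ(6)) = (1,6) ∈ E(G2) ✓
  (4,7) → (φ(4),φ(7)) = (0,1) ∈ E(G2) ✓
All 17 edges of G1 map to edges of G2, and |E(G1)| = |E(G2)| = 17, so φ is a bijection on edges as well as vertices. Hence G1 ≅ G2.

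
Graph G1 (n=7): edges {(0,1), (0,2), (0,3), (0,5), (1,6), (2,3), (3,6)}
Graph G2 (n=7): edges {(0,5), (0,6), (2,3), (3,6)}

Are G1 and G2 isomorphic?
No, not isomorphic

The graphs are NOT isomorphic.

Connected components of G1: 2 component(s) with vertex sets [[4], [0, 1, 2, 3, 5, 6]], sizes [1, 6].
Connected components of G2: 3 component(s) with vertex sets [[1], [4], [0, 2, 3, 5, 6]], sizes [1, 1, 5].
The number of connected components (and the multiset of component sizes) is an isomorphism invariant — an isomorphism maps each component of G1 bijectively onto a component of G2. Since G1 has 2 component(s) and G2 has 3, they cannot be isomorphic.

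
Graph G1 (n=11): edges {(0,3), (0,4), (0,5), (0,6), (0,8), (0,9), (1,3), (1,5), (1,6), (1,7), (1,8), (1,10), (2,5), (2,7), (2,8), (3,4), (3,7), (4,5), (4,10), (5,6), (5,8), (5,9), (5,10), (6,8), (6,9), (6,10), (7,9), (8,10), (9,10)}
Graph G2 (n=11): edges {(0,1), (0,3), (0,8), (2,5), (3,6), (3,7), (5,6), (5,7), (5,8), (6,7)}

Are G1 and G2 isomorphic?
No, not isomorphic

The graphs are NOT isomorphic.

Connected components of G1: 1 component(s) with vertex sets [[0, 1, 2, 3, 4, 5, 6, 7, 8, 9, 10]], sizes [11].
Connected components of G2: 4 component(s) with vertex sets [[4], [9], [10], [0, 1, 2, 3, 5, 6, 7, 8]], sizes [1, 1, 1, 8].
The number of connected components (and the multiset of component sizes) is an isomorphism invariant — an isomorphism maps each component of G1 bijectively onto a component of G2. Since G1 has 1 component(s) and G2 has 4, they cannot be isomorphic.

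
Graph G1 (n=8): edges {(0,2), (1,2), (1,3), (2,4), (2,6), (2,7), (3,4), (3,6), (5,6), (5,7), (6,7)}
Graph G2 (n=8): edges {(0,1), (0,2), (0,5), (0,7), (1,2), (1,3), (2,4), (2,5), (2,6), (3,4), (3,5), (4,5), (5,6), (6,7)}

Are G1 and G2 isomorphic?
No, not isomorphic

The graphs are NOT isomorphic.

Degrees in G1: deg(0)=1, deg(1)=2, deg(2)=5, deg(3)=3, deg(4)=2, deg(5)=2, deg(6)=4, deg(7)=3.
Sorted degree sequence of G1: [5, 4, 3, 3, 2, 2, 2, 1].
Degrees in G2: deg(0)=4, deg(1)=3, deg(2)=5, deg(3)=3, deg(4)=3, deg(5)=5, deg(6)=3, deg(7)=2.
Sorted degree sequence of G2: [5, 5, 4, 3, 3, 3, 3, 2].
The (sorted) degree sequence is an isomorphism invariant, so since G1 and G2 have different degree sequences they cannot be isomorphic.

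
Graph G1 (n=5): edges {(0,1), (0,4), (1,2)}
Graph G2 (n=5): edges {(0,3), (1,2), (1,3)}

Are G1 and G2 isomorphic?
Yes, isomorphic

The graphs are isomorphic.
One valid mapping φ: V(G1) → V(G2): 0→1, 1→3, 2→0, 3→4, 4→2

Verify φ preserves adjacency — for each edge of G1, its image is an edge of G2:
  (0,1) → (φ(0),φ(1)) = (1,3) ∈ E(G2) ✓
  (0,4) → (φ(0),φ(4)) = (1,2) ∈ E(G2) ✓
  (1,2) → (φ(1),φ(2)) = (0,3) ∈ E(G2) ✓
All 3 edges of G1 map to edges of G2, and |E(G1)| = |E(G2)| = 3, so φ is a bijection on edges as well as vertices. Hence G1 ≅ G2.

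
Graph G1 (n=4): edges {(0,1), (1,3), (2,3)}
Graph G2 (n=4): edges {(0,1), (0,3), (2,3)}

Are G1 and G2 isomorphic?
Yes, isomorphic

The graphs are isomorphic.
One valid mapping φ: V(G1) → V(G2): 0→1, 1→0, 2→2, 3→3

Verify φ preserves adjacency — for each edge of G1, its image is an edge of G2:
  (0,1) → (φ(0),φ(1)) = (0,1) ∈ E(G2) ✓
  (1,3) → (φ(1),φ(3)) = (0,3) ∈ E(G2) ✓
  (2,3) → (φ(2),φ(3)) = (2,3) ∈ E(G2) ✓
All 3 edges of G1 map to edges of G2, and |E(G1)| = |E(G2)| = 3, so φ is a bijection on edges as well as vertices. Hence G1 ≅ G2.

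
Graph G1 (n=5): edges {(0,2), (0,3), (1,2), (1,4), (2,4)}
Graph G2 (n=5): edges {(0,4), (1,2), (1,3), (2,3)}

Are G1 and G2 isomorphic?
No, not isomorphic

The graphs are NOT isomorphic.

Degrees in G1: deg(0)=2, deg(1)=2, deg(2)=3, deg(3)=1, deg(4)=2.
Sorted degree sequence of G1: [3, 2, 2, 2, 1].
Degrees in G2: deg(0)=1, deg(1)=2, deg(2)=2, deg(3)=2, deg(4)=1.
Sorted degree sequence of G2: [2, 2, 2, 1, 1].
The (sorted) degree sequence is an isomorphism invariant, so since G1 and G2 have different degree sequences they cannot be isomorphic.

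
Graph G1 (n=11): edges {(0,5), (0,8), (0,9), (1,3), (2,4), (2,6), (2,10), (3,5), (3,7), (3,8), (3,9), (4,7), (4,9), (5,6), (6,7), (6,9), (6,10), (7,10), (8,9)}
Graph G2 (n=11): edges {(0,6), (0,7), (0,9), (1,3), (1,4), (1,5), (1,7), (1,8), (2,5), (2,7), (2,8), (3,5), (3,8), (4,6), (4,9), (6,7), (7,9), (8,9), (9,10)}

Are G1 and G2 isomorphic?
Yes, isomorphic

The graphs are isomorphic.
One valid mapping φ: V(G1) → V(G2): 0→6, 1→10, 2→5, 3→9, 4→2, 5→4, 6→1, 7→8, 8→0, 9→7, 10→3

Verify φ preserves adjacency — for each edge of G1, its image is an edge of G2:
  (0,5) → (φ(0),φ(5)) = (4,6) ∈ E(G2) ✓
  (0,8) → (φ(0),φ(8)) = (0,6) ∈ E(G2) ✓
  (0,9) → (φ(0),φ(9)) = (6,7) ∈ E(G2) ✓
  (1,3) → (φ(1),φ(3)) = (9,10) ∈ E(G2) ✓
  (2,4) → (φ(2),φ(4)) = (2,5) ∈ E(G2) ✓
  (2,6) → (φ(2),φ(6)) = (1,5) ∈ E(G2) ✓
  (2,10) → (φ(2),φ(10)) = (3,5) ∈ E(G2) ✓
  (3,5) → (φ(3),φ(5)) = (4,9) ∈ E(G2) ✓
  (3,7) → (φ(3),φ(7)) = (8,9) ∈ E(G2) ✓
  (3,8) → (φ(3),φ(8)) = (0,9) ∈ E(G2) ✓
  (3,9) → (φ(3),φ(9)) = (7,9) ∈ E(G2) ✓
  (4,7) → (φ(4),φ(7)) = (2,8) ∈ E(G2) ✓
  (4,9) → (φ(4),φ(9)) = (2,7) ∈ E(G2) ✓
  (5,6) → (φ(5),φ(6)) = (1,4) ∈ E(G2) ✓
  (6,7) → (φ(6),φ(7)) = (1,8) ∈ E(G2) ✓
  (6,9) → (φ(6),φ(9)) = (1,7) ∈ E(G2) ✓
  (6,10) → (φ(6),φ(10)) = (1,3) ∈ E(G2) ✓
  (7,10) → (φ(7),φ(10)) = (3,8) ∈ E(G2) ✓
  (8,9) → (φ(8),φ(9)) = (0,7) ∈ E(G2) ✓
All 19 edges of G1 map to edges of G2, and |E(G1)| = |E(G2)| = 19, so φ is a bijection on edges as well as vertices. Hence G1 ≅ G2.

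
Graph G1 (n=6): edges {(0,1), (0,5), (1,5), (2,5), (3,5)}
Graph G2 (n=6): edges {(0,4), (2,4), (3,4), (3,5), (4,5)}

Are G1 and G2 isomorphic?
Yes, isomorphic

The graphs are isomorphic.
One valid mapping φ: V(G1) → V(G2): 0→5, 1→3, 2→0, 3→2, 4→1, 5→4

Verify φ preserves adjacency — for each edge of G1, its image is an edge of G2:
  (0,1) → (φ(0),φ(1)) = (3,5) ∈ E(G2) ✓
  (0,5) → (φ(0),φ(5)) = (4,5) ∈ E(G2) ✓
  (1,5) → (φ(1),φ(5)) = (3,4) ∈ E(G2) ✓
  (2,5) → (φ(2),φ(5)) = (0,4) ∈ E(G2) ✓
  (3,5) → (φ(3),φ(5)) = (2,4) ∈ E(G2) ✓
All 5 edges of G1 map to edges of G2, and |E(G1)| = |E(G2)| = 5, so φ is a bijection on edges as well as vertices. Hence G1 ≅ G2.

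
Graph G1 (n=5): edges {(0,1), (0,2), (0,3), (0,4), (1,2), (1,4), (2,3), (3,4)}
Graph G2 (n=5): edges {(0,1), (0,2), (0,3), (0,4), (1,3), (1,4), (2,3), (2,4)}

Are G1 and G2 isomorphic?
Yes, isomorphic

The graphs are isomorphic.
One valid mapping φ: V(G1) → V(G2): 0→0, 1→4, 2→2, 3→3, 4→1

Verify φ preserves adjacency — for each edge of G1, its image is an edge of G2:
  (0,1) → (φ(0),φ(1)) = (0,4) ∈ E(G2) ✓
  (0,2) → (φ(0),φ(2)) = (0,2) ∈ E(G2) ✓
  (0,3) → (φ(0),φ(3)) = (0,3) ∈ E(G2) ✓
  (0,4) → (φ(0),φ(4)) = (0,1) ∈ E(G2) ✓
  (1,2) → (φ(1),φ(2)) = (2,4) ∈ E(G2) ✓
  (1,4) → (φ(1),φ(4)) = (1,4) ∈ E(G2) ✓
  (2,3) → (φ(2),φ(3)) = (2,3) ∈ E(G2) ✓
  (3,4) → (φ(3),φ(4)) = (1,3) ∈ E(G2) ✓
All 8 edges of G1 map to edges of G2, and |E(G1)| = |E(G2)| = 8, so φ is a bijection on edges as well as vertices. Hence G1 ≅ G2.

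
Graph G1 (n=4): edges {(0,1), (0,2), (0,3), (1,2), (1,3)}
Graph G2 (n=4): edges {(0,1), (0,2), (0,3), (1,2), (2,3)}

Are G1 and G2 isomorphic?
Yes, isomorphic

The graphs are isomorphic.
One valid mapping φ: V(G1) → V(G2): 0→0, 1→2, 2→1, 3→3

Verify φ preserves adjacency — for each edge of G1, its image is an edge of G2:
  (0,1) → (φ(0),φ(1)) = (0,2) ∈ E(G2) ✓
  (0,2) → (φ(0),φ(2)) = (0,1) ∈ E(G2) ✓
  (0,3) → (φ(0),φ(3)) = (0,3) ∈ E(G2) ✓
  (1,2) → (φ(1),φ(2)) = (1,2) ∈ E(G2) ✓
  (1,3) → (φ(1),φ(3)) = (2,3) ∈ E(G2) ✓
All 5 edges of G1 map to edges of G2, and |E(G1)| = |E(G2)| = 5, so φ is a bijection on edges as well as vertices. Hence G1 ≅ G2.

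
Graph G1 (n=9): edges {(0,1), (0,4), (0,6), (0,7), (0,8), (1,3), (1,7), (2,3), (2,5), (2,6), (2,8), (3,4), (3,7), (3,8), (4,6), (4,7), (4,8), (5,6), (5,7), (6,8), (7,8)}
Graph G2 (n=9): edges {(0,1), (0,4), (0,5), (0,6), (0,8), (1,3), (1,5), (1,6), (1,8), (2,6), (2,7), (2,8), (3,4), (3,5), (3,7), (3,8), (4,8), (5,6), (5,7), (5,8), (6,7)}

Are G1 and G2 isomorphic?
Yes, isomorphic

The graphs are isomorphic.
One valid mapping φ: V(G1) → V(G2): 0→0, 1→4, 2→7, 3→3, 4→1, 5→2, 6→6, 7→8, 8→5

Verify φ preserves adjacency — for each edge of G1, its image is an edge of G2:
  (0,1) → (φ(0),φ(1)) = (0,4) ∈ E(G2) ✓
  (0,4) → (φ(0),φ(4)) = (0,1) ∈ E(G2) ✓
  (0,6) → (φ(0),φ(6)) = (0,6) ∈ E(G2) ✓
  (0,7) → (φ(0),φ(7)) = (0,8) ∈ E(G2) ✓
  (0,8) → (φ(0),φ(8)) = (0,5) ∈ E(G2) ✓
  (1,3) → (φ(1),φ(3)) = (3,4) ∈ E(G2) ✓
  (1,7) → (φ(1),φ(7)) = (4,8) ∈ E(G2) ✓
  (2,3) → (φ(2),φ(3)) = (3,7) ∈ E(G2) ✓
  (2,5) → (φ(2),φ(5)) = (2,7) ∈ E(G2) ✓
  (2,6) → (φ(2),φ(6)) = (6,7) ∈ E(G2) ✓
  (2,8) → (φ(2),φ(8)) = (5,7) ∈ E(G2) ✓
  (3,4) → (φ(3),φ(4)) = (1,3) ∈ E(G2) ✓
  (3,7) → (φ(3),φ(7)) = (3,8) ∈ E(G2) ✓
  (3,8) → (φ(3),φ(8)) = (3,5) ∈ E(G2) ✓
  (4,6) → (φ(4),φ(6)) = (1,6) ∈ E(G2) ✓
  (4,7) → (φ(4),φ(7)) = (1,8) ∈ E(G2) ✓
  (4,8) → (φ(4),φ(8)) = (1,5) ∈ E(G2) ✓
  (5,6) → (φ(5),φ(6)) = (2,6) ∈ E(G2) ✓
  (5,7) → (φ(5),φ(7)) = (2,8) ∈ E(G2) ✓
  (6,8) → (φ(6),φ(8)) = (5,6) ∈ E(G2) ✓
  (7,8) → (φ(7),φ(8)) = (5,8) ∈ E(G2) ✓
All 21 edges of G1 map to edges of G2, and |E(G1)| = |E(G2)| = 21, so φ is a bijection on edges as well as vertices. Hence G1 ≅ G2.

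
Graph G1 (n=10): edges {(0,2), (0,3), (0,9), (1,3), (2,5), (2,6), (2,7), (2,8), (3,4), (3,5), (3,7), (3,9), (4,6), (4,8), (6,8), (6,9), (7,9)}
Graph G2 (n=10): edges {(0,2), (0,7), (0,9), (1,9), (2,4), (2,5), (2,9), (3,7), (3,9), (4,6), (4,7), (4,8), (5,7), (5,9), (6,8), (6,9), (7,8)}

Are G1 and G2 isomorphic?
Yes, isomorphic

The graphs are isomorphic.
One valid mapping φ: V(G1) → V(G2): 0→0, 1→1, 2→7, 3→9, 4→6, 5→3, 6→4, 7→5, 8→8, 9→2

Verify φ preserves adjacency — for each edge of G1, its image is an edge of G2:
  (0,2) → (φ(0),φ(2)) = (0,7) ∈ E(G2) ✓
  (0,3) → (φ(0),φ(3)) = (0,9) ∈ E(G2) ✓
  (0,9) → (φ(0),φ(9)) = (0,2) ∈ E(G2) ✓
  (1,3) → (φ(1),φ(3)) = (1,9) ∈ E(G2) ✓
  (2,5) → (φ(2),φ(5)) = (3,7) ∈ E(G2) ✓
  (2,6) → (φ(2),φ(6)) = (4,7) ∈ E(G2) ✓
  (2,7) → (φ(2),φ(7)) = (5,7) ∈ E(G2) ✓
  (2,8) → (φ(2),φ(8)) = (7,8) ∈ E(G2) ✓
  (3,4) → (φ(3),φ(4)) = (6,9) ∈ E(G2) ✓
  (3,5) → (φ(3),φ(5)) = (3,9) ∈ E(G2) ✓
  (3,7) → (φ(3),φ(7)) = (5,9) ∈ E(G2) ✓
  (3,9) → (φ(3),φ(9)) = (2,9) ∈ E(G2) ✓
  (4,6) → (φ(4),φ(6)) = (4,6) ∈ E(G2) ✓
  (4,8) → (φ(4),φ(8)) = (6,8) ∈ E(G2) ✓
  (6,8) → (φ(6),φ(8)) = (4,8) ∈ E(G2) ✓
  (6,9) → (φ(6),φ(9)) = (2,4) ∈ E(G2) ✓
  (7,9) → (φ(7),φ(9)) = (2,5) ∈ E(G2) ✓
All 17 edges of G1 map to edges of G2, and |E(G1)| = |E(G2)| = 17, so φ is a bijection on edges as well as vertices. Hence G1 ≅ G2.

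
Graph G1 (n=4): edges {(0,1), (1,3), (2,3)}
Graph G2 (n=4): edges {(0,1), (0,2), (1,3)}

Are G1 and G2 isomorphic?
Yes, isomorphic

The graphs are isomorphic.
One valid mapping φ: V(G1) → V(G2): 0→3, 1→1, 2→2, 3→0

Verify φ preserves adjacency — for each edge of G1, its image is an edge of G2:
  (0,1) → (φ(0),φ(1)) = (1,3) ∈ E(G2) ✓
  (1,3) → (φ(1),φ(3)) = (0,1) ∈ E(G2) ✓
  (2,3) → (φ(2),φ(3)) = (0,2) ∈ E(G2) ✓
All 3 edges of G1 map to edges of G2, and |E(G1)| = |E(G2)| = 3, so φ is a bijection on edges as well as vertices. Hence G1 ≅ G2.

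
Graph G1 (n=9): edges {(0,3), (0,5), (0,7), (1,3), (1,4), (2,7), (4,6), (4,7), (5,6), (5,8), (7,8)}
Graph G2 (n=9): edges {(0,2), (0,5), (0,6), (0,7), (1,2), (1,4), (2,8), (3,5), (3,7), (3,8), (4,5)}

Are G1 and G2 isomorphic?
Yes, isomorphic

The graphs are isomorphic.
One valid mapping φ: V(G1) → V(G2): 0→5, 1→1, 2→6, 3→4, 4→2, 5→3, 6→8, 7→0, 8→7

Verify φ preserves adjacency — for each edge of G1, its image is an edge of G2:
  (0,3) → (φ(0),φ(3)) = (4,5) ∈ E(G2) ✓
  (0,5) → (φ(0),φ(5)) = (3,5) ∈ E(G2) ✓
  (0,7) → (φ(0),φ(7)) = (0,5) ∈ E(G2) ✓
  (1,3) → (φ(1),φ(3)) = (1,4) ∈ E(G2) ✓
  (1,4) → (φ(1),φ(4)) = (1,2) ∈ E(G2) ✓
  (2,7) → (φ(2),φ(7)) = (0,6) ∈ E(G2) ✓
  (4,6) → (φ(4),φ(6)) = (2,8) ∈ E(G2) ✓
  (4,7) → (φ(4),φ(7)) = (0,2) ∈ E(G2) ✓
  (5,6) → (φ(5),φ(6)) = (3,8) ∈ E(G2) ✓
  (5,8) → (φ(5),φ(8)) = (3,7) ∈ E(G2) ✓
  (7,8) → (φ(7),φ(8)) = (0,7) ∈ E(G2) ✓
All 11 edges of G1 map to edges of G2, and |E(G1)| = |E(G2)| = 11, so φ is a bijection on edges as well as vertices. Hence G1 ≅ G2.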